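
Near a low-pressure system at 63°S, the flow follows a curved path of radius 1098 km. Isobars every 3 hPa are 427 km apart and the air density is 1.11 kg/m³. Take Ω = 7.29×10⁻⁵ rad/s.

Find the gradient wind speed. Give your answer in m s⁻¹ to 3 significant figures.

Coriolis parameter at 63°S:
f = 2Ω sin φ = 2 × 7.29×10⁻⁵ × sin 63° = 1.30×10⁻⁴ s⁻¹
Pressure gradient: |∂P/∂n| = 300 Pa / 427000 m = 7.03×10⁻⁴ Pa/m
Geostrophic speed: V_g = |∂P/∂n|/(fρ) = 7.03×10⁻⁴/(1.30×10⁻⁴ × 1.11) = 4.87 m/s
Around a low, centrifugal force acts outward with Coriolis, so pressure-gradient force balances both:
(1/ρ)|∂P/∂n| = fV + V²/R  →  V² + fR·V − fR·V_g = 0
With fR = 1.30×10⁻⁴ × 1098×10³ m = 143 m/s:
V = [−fR + √((fR)² + 4 fR V_g)]/2 = [−143 + √(143² + 4×143×4.87)]/2 = 4.72 m/s
Subgeostrophic (V < V_g = 4.87 m/s), as expected around a low.

4.72 m s⁻¹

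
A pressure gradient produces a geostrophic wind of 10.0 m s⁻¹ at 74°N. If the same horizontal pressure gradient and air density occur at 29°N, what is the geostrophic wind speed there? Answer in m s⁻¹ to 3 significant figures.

With the same pressure gradient and density, V_g ∝ 1/f ∝ 1/sin φ.
V₂ = V₁ · sin φ₁ / sin φ₂ = 10.0 × sin 74° / sin 29°
V₂ = 10.0 × 0.9613/0.4848 = 19.8 m s⁻¹

19.8 m s⁻¹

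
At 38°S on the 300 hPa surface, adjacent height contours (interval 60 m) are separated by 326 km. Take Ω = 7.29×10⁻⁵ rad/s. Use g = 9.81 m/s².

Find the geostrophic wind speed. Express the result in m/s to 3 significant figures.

Coriolis parameter at 38°S:
f = 2Ω sin φ = 2 × 7.29×10⁻⁵ × sin 38° = 8.98×10⁻⁵ s⁻¹
Height gradient: |∂Z/∂n| = 60 m / 326000 m = 1.84×10⁻⁴
On a pressure surface, geostrophic balance gives V_g = (g/f)|∂Z/∂n|:
V_g = 9.81 × 1.84×10⁻⁴ / 8.98×10⁻⁵ = 20.1 m/s

20.1 m/s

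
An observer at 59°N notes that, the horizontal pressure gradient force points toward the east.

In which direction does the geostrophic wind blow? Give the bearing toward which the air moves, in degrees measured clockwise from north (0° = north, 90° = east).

The pressure-gradient force points toward the east (bearing 090°).
Geostrophic balance: in the Northern Hemisphere the Coriolis force deflects motion to the right, so the geostrophic wind blows 90° to the right of the pressure-gradient force (low pressure on the left).
Rotating 090° by 90° clockwise gives 180° — the wind blows toward the south.

180°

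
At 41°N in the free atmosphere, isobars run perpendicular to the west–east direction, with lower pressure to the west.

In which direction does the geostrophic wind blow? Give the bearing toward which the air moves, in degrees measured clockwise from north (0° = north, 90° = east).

The pressure-gradient force points toward the west (bearing 270°).
Geostrophic balance: in the Northern Hemisphere the Coriolis force deflects motion to the right, so the geostrophic wind blows 90° to the right of the pressure-gradient force (low pressure on the left).
Rotating 270° by 90° clockwise gives 000° — the wind blows toward the north.

000°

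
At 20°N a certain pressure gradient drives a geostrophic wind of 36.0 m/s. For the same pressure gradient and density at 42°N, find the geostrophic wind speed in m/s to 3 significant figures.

18.4 m/s

With the same pressure gradient and density, V_g ∝ 1/f ∝ 1/sin φ.
V₂ = V₁ · sin φ₁ / sin φ₂ = 36.0 × sin 20° / sin 42°
V₂ = 36.0 × 0.3420/0.6691 = 18.4 m/s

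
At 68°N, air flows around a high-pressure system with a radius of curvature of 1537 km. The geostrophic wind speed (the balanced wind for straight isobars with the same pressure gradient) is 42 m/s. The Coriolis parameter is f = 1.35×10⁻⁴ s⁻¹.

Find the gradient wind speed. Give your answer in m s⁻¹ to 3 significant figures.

58.5 m s⁻¹

Around a high, pressure-gradient force acts outward with centrifugal, so Coriolis balances both:
fV = (1/ρ)|∂P/∂n| + V²/R  →  V² − fR·V + fR·V_g = 0
With fR = 1.35×10⁻⁴ × 1537×10³ m = 207 m/s:
V = [fR − √((fR)² − 4 fR V_g)]/2 = [207 − √(207² − 4×207×42)]/2 = 58.5 m/s
Supergeostrophic (V > V_g = 42 m/s), as expected around a high.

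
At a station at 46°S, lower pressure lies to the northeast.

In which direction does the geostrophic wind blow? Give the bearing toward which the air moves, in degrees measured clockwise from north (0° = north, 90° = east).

The pressure-gradient force points toward the northeast (bearing 045°).
Geostrophic balance: in the Southern Hemisphere the Coriolis force deflects motion to the left, so the geostrophic wind blows 90° to the left of the pressure-gradient force (low pressure on the right).
Rotating 045° by 90° counterclockwise gives 315° — the wind blows toward the northwest.

315°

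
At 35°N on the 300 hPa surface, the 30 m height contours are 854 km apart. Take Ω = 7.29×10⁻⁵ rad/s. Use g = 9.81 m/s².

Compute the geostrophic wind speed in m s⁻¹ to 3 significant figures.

Coriolis parameter at 35°N:
f = 2Ω sin φ = 2 × 7.29×10⁻⁵ × sin 35° = 8.36×10⁻⁵ s⁻¹
Height gradient: |∂Z/∂n| = 30 m / 854000 m = 3.51×10⁻⁵
On a pressure surface, geostrophic balance gives V_g = (g/f)|∂Z/∂n|:
V_g = 9.81 × 3.51×10⁻⁵ / 8.36×10⁻⁵ = 4.12 m/s

4.12 m s⁻¹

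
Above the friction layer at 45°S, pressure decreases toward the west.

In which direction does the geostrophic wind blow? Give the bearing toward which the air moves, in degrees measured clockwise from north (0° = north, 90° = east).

The pressure-gradient force points toward the west (bearing 270°).
Geostrophic balance: in the Southern Hemisphere the Coriolis force deflects motion to the left, so the geostrophic wind blows 90° to the left of the pressure-gradient force (low pressure on the right).
Rotating 270° by 90° counterclockwise gives 180° — the wind blows toward the south.

180°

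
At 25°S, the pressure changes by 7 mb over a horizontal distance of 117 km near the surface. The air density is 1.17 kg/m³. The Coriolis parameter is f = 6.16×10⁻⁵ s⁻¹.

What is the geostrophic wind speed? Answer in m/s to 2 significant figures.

83 m/s

Pressure gradient: |∂P/∂n| = 700 Pa / 117000 m = 5.98×10⁻³ Pa/m
Geostrophic balance (pressure-gradient force = Coriolis force):
V_g = (1/(fρ)) |∂P/∂n| = 5.98×10⁻³ / (6.16×10⁻⁵ × 1.17) = 83.0 m/s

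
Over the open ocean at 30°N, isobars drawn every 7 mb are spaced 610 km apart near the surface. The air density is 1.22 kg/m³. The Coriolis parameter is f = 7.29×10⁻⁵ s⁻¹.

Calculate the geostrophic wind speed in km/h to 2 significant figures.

Pressure gradient: |∂P/∂n| = 700 Pa / 610000 m = 1.15×10⁻³ Pa/m
Geostrophic balance (pressure-gradient force = Coriolis force):
V_g = (1/(fρ)) |∂P/∂n| = 1.15×10⁻³ / (7.29×10⁻⁵ × 1.22) = 12.9 m/s
Converting: 12.9 m/s × 3.6 = 46 km/h

46 km/h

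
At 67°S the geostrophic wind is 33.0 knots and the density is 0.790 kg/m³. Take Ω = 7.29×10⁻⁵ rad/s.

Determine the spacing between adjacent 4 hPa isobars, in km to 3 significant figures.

Coriolis parameter at 67°S:
f = 2Ω sin φ = 2 × 7.29×10⁻⁵ × sin 67° = 1.34×10⁻⁴ s⁻¹
Wind speed in SI: 33.0 knots = 17.0 m/s
Geostrophic balance rearranged: |∂P/∂n| = f ρ V_g
|∂P/∂n| = 1.34×10⁻⁴ × 0.790 × 17.0 = 1.80×10⁻³ Pa/m
Isobar spacing: Δn = ΔP/|∂P/∂n| = 400 Pa / 1.80×10⁻³ Pa/m = 222227 m ≈ 222 km

222 km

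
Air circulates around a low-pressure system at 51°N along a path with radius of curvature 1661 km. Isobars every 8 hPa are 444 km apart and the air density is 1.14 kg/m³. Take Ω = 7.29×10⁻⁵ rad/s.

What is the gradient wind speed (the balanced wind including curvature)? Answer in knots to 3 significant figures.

25.4 knots

Coriolis parameter at 51°N:
f = 2Ω sin φ = 2 × 7.29×10⁻⁵ × sin 51° = 1.13×10⁻⁴ s⁻¹
Pressure gradient: |∂P/∂n| = 800 Pa / 444000 m = 1.80×10⁻³ Pa/m
Geostrophic speed: V_g = |∂P/∂n|/(fρ) = 1.80×10⁻³/(1.13×10⁻⁴ × 1.14) = 13.9 m/s
Around a low, centrifugal force acts outward with Coriolis, so pressure-gradient force balances both:
(1/ρ)|∂P/∂n| = fV + V²/R  →  V² + fR·V − fR·V_g = 0
With fR = 1.13×10⁻⁴ × 1661×10³ m = 188 m/s:
V = [−fR + √((fR)² + 4 fR V_g)]/2 = [−188 + √(188² + 4×188×13.9)]/2 = 13 m/s
Subgeostrophic (V < V_g = 13.9 m/s), as expected around a low.
Converting: 13 m/s × 1.944 = 25.4 knots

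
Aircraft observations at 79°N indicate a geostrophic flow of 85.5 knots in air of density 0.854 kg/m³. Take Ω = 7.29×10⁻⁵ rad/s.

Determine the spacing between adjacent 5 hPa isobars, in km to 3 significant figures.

93.0 km

Coriolis parameter at 79°N:
f = 2Ω sin φ = 2 × 7.29×10⁻⁵ × sin 79° = 1.43×10⁻⁴ s⁻¹
Wind speed in SI: 85.5 knots = 44.0 m/s
Geostrophic balance rearranged: |∂P/∂n| = f ρ V_g
|∂P/∂n| = 1.43×10⁻⁴ × 0.854 × 44.0 = 5.38×10⁻³ Pa/m
Isobar spacing: Δn = ΔP/|∂P/∂n| = 500 Pa / 5.38×10⁻³ Pa/m = 93004 m ≈ 93.0 km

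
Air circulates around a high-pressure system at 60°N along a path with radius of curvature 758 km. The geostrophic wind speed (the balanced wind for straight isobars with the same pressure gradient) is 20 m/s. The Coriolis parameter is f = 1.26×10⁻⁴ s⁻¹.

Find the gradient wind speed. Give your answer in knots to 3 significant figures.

55.4 knots

Around a high, pressure-gradient force acts outward with centrifugal, so Coriolis balances both:
fV = (1/ρ)|∂P/∂n| + V²/R  →  V² − fR·V + fR·V_g = 0
With fR = 1.26×10⁻⁴ × 758×10³ m = 95.5 m/s:
V = [fR − √((fR)² − 4 fR V_g)]/2 = [95.5 − √(95.5² − 4×95.5×20)]/2 = 28.5 m/s
Supergeostrophic (V > V_g = 20 m/s), as expected around a high.
Converting: 28.5 m/s × 1.944 = 55.4 knots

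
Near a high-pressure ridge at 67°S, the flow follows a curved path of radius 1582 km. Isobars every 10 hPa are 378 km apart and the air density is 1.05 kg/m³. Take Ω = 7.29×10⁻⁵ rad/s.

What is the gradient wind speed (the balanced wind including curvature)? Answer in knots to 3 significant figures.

40.5 knots

Coriolis parameter at 67°S:
f = 2Ω sin φ = 2 × 7.29×10⁻⁵ × sin 67° = 1.34×10⁻⁴ s⁻¹
Pressure gradient: |∂P/∂n| = 1000 Pa / 378000 m = 2.65×10⁻³ Pa/m
Geostrophic speed: V_g = |∂P/∂n|/(fρ) = 2.65×10⁻³/(1.34×10⁻⁴ × 1.05) = 18.8 m/s
Around a high, pressure-gradient force acts outward with centrifugal, so Coriolis balances both:
fV = (1/ρ)|∂P/∂n| + V²/R  →  V² − fR·V + fR·V_g = 0
With fR = 1.34×10⁻⁴ × 1582×10³ m = 212 m/s:
V = [fR − √((fR)² − 4 fR V_g)]/2 = [212 − √(212² − 4×212×18.8)]/2 = 20.8 m/s
Supergeostrophic (V > V_g = 18.8 m/s), as expected around a high.
Converting: 20.8 m/s × 1.944 = 40.5 knots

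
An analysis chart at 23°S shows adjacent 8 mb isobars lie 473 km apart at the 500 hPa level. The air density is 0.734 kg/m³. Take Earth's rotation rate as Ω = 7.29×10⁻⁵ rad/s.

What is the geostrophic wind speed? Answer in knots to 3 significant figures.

78.6 knots

Coriolis parameter at 23°S:
f = 2Ω sin φ = 2 × 7.29×10⁻⁵ × sin 23° = 5.70×10⁻⁵ s⁻¹
Pressure gradient: |∂P/∂n| = 800 Pa / 473000 m = 1.69×10⁻³ Pa/m
Geostrophic balance (pressure-gradient force = Coriolis force):
V_g = (1/(fρ)) |∂P/∂n| = 1.69×10⁻³ / (5.70×10⁻⁵ × 0.734) = 40.4 m/s
Converting: 40.4 m/s × 1.944 = 78.6 knots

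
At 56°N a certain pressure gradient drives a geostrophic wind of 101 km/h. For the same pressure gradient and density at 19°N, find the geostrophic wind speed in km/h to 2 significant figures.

With the same pressure gradient and density, V_g ∝ 1/f ∝ 1/sin φ.
V₂ = V₁ · sin φ₁ / sin φ₂ = 101 × sin 56° / sin 19°
V₂ = 101 × 0.8290/0.3256 = 260 km/h

260 km/h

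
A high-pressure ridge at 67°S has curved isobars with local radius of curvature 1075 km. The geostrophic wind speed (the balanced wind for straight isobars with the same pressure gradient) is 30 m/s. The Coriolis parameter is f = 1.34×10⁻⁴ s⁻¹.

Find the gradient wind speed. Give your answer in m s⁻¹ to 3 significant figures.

Around a high, pressure-gradient force acts outward with centrifugal, so Coriolis balances both:
fV = (1/ρ)|∂P/∂n| + V²/R  →  V² − fR·V + fR·V_g = 0
With fR = 1.34×10⁻⁴ × 1075×10³ m = 144 m/s:
V = [fR − √((fR)² − 4 fR V_g)]/2 = [144 − √(144² − 4×144×30)]/2 = 42.6 m/s
Supergeostrophic (V > V_g = 30 m/s), as expected around a high.

42.6 m s⁻¹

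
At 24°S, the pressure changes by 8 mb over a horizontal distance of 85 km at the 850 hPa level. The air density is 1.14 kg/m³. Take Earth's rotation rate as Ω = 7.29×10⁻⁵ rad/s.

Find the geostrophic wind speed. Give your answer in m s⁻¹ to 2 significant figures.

Coriolis parameter at 24°S:
f = 2Ω sin φ = 2 × 7.29×10⁻⁵ × sin 24° = 5.93×10⁻⁵ s⁻¹
Pressure gradient: |∂P/∂n| = 800 Pa / 85000 m = 9.41×10⁻³ Pa/m
Geostrophic balance (pressure-gradient force = Coriolis force):
V_g = (1/(fρ)) |∂P/∂n| = 9.41×10⁻³ / (5.93×10⁻⁵ × 1.14) = 139 m/s

140 m s⁻¹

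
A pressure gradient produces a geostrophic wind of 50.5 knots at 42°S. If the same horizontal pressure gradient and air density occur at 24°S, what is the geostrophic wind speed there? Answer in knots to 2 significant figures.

83 knots

With the same pressure gradient and density, V_g ∝ 1/f ∝ 1/sin φ.
V₂ = V₁ · sin φ₁ / sin φ₂ = 50.5 × sin 42° / sin 24°
V₂ = 50.5 × 0.6691/0.4067 = 83 knots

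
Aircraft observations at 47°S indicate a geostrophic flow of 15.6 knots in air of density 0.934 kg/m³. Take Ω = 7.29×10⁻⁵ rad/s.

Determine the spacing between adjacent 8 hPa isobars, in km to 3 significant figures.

Coriolis parameter at 47°S:
f = 2Ω sin φ = 2 × 7.29×10⁻⁵ × sin 47° = 1.07×10⁻⁴ s⁻¹
Wind speed in SI: 15.6 knots = 8.03 m/s
Geostrophic balance rearranged: |∂P/∂n| = f ρ V_g
|∂P/∂n| = 1.07×10⁻⁴ × 0.934 × 8.03 = 7.99×10⁻⁴ Pa/m
Isobar spacing: Δn = ΔP/|∂P/∂n| = 800 Pa / 7.99×10⁻⁴ Pa/m = 1000911 m ≈ 1000 km

1000 km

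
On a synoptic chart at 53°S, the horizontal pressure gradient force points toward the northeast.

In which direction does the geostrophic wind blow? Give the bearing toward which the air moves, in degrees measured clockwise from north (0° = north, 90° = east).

The pressure-gradient force points toward the northeast (bearing 045°).
Geostrophic balance: in the Southern Hemisphere the Coriolis force deflects motion to the left, so the geostrophic wind blows 90° to the left of the pressure-gradient force (low pressure on the right).
Rotating 045° by 90° counterclockwise gives 315° — the wind blows toward the northwest.

315°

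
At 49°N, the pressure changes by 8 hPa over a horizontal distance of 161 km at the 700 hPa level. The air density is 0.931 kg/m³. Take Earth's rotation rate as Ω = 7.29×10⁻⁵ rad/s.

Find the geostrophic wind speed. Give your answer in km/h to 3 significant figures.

175 km/h

Coriolis parameter at 49°N:
f = 2Ω sin φ = 2 × 7.29×10⁻⁵ × sin 49° = 1.10×10⁻⁴ s⁻¹
Pressure gradient: |∂P/∂n| = 800 Pa / 161000 m = 4.97×10⁻³ Pa/m
Geostrophic balance (pressure-gradient force = Coriolis force):
V_g = (1/(fρ)) |∂P/∂n| = 4.97×10⁻³ / (1.10×10⁻⁴ × 0.931) = 48.5 m/s
Converting: 48.5 m/s × 3.6 = 175 km/h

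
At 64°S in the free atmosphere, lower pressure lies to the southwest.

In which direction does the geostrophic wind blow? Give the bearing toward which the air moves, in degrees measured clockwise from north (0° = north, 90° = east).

135°

The pressure-gradient force points toward the southwest (bearing 225°).
Geostrophic balance: in the Southern Hemisphere the Coriolis force deflects motion to the left, so the geostrophic wind blows 90° to the left of the pressure-gradient force (low pressure on the right).
Rotating 225° by 90° counterclockwise gives 135° — the wind blows toward the southeast.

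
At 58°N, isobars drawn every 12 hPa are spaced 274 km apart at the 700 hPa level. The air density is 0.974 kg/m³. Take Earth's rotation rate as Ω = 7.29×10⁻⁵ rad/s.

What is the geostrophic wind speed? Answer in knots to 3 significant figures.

70.7 knots

Coriolis parameter at 58°N:
f = 2Ω sin φ = 2 × 7.29×10⁻⁵ × sin 58° = 1.24×10⁻⁴ s⁻¹
Pressure gradient: |∂P/∂n| = 1200 Pa / 274000 m = 4.38×10⁻³ Pa/m
Geostrophic balance (pressure-gradient force = Coriolis force):
V_g = (1/(fρ)) |∂P/∂n| = 4.38×10⁻³ / (1.24×10⁻⁴ × 0.974) = 36.4 m/s
Converting: 36.4 m/s × 1.944 = 70.7 knots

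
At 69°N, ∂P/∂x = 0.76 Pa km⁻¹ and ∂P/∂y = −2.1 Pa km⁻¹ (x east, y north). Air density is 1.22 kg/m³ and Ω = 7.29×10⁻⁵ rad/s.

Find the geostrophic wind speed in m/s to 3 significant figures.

Coriolis parameter at 69°N:
f = 2Ω sin φ = 2 × 7.29×10⁻⁵ × sin 69° = 1.36×10⁻⁴ s⁻¹
Component geostrophic relations (x east, y north):
u_g = −(1/(fρ)) ∂P/∂y,  v_g = (1/(fρ)) ∂P/∂x
u_g = −(−2.1×10⁻³)/(1.36×10⁻⁴ × 1.22) = 12.6 m/s;  v_g = (0.76×10⁻³)/(1.36×10⁻⁴ × 1.22) = 4.58 m/s
|V_g| = √(u_g² + v_g²) = 13.4 m/s

13.4 m/s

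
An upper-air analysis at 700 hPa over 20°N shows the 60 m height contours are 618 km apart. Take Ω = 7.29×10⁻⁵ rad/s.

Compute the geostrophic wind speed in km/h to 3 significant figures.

68.8 km/h

Coriolis parameter at 20°N:
f = 2Ω sin φ = 2 × 7.29×10⁻⁵ × sin 20° = 4.99×10⁻⁵ s⁻¹
Height gradient: |∂Z/∂n| = 60 m / 618000 m = 9.71×10⁻⁵
On a pressure surface, geostrophic balance gives V_g = (g/f)|∂Z/∂n|:
V_g = 9.81 × 9.71×10⁻⁵ / 4.99×10⁻⁵ = 19.1 m/s
Converting: 19.1 m/s × 3.6 = 68.8 km/h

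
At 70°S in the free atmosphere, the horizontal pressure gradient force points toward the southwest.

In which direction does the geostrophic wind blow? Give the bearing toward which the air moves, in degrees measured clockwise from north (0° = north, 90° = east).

The pressure-gradient force points toward the southwest (bearing 225°).
Geostrophic balance: in the Southern Hemisphere the Coriolis force deflects motion to the left, so the geostrophic wind blows 90° to the left of the pressure-gradient force (low pressure on the right).
Rotating 225° by 90° counterclockwise gives 135° — the wind blows toward the southeast.

135°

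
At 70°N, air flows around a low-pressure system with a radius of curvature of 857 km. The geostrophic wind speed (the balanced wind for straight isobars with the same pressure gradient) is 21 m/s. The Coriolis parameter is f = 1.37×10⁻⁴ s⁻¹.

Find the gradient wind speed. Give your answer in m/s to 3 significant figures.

18.2 m/s

Around a low, centrifugal force acts outward with Coriolis, so pressure-gradient force balances both:
(1/ρ)|∂P/∂n| = fV + V²/R  →  V² + fR·V − fR·V_g = 0
With fR = 1.37×10⁻⁴ × 857×10³ m = 117 m/s:
V = [−fR + √((fR)² + 4 fR V_g)]/2 = [−117 + √(117² + 4×117×21)]/2 = 18.2 m/s
Subgeostrophic (V < V_g = 21 m/s), as expected around a low.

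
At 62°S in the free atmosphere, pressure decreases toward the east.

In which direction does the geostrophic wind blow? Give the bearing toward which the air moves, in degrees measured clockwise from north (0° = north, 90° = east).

000°

The pressure-gradient force points toward the east (bearing 090°).
Geostrophic balance: in the Southern Hemisphere the Coriolis force deflects motion to the left, so the geostrophic wind blows 90° to the left of the pressure-gradient force (low pressure on the right).
Rotating 090° by 90° counterclockwise gives 000° — the wind blows toward the north.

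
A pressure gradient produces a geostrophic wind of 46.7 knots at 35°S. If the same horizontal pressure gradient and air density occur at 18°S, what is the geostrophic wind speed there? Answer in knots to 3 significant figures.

86.7 knots

With the same pressure gradient and density, V_g ∝ 1/f ∝ 1/sin φ.
V₂ = V₁ · sin φ₁ / sin φ₂ = 46.7 × sin 35° / sin 18°
V₂ = 46.7 × 0.5736/0.3090 = 86.7 knots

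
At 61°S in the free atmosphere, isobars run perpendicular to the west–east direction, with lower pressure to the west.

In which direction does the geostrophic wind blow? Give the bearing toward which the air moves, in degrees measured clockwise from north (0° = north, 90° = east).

180°

The pressure-gradient force points toward the west (bearing 270°).
Geostrophic balance: in the Southern Hemisphere the Coriolis force deflects motion to the left, so the geostrophic wind blows 90° to the left of the pressure-gradient force (low pressure on the right).
Rotating 270° by 90° counterclockwise gives 180° — the wind blows toward the south.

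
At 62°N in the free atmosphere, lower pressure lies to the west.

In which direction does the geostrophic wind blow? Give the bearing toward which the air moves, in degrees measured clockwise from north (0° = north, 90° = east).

The pressure-gradient force points toward the west (bearing 270°).
Geostrophic balance: in the Northern Hemisphere the Coriolis force deflects motion to the right, so the geostrophic wind blows 90° to the right of the pressure-gradient force (low pressure on the left).
Rotating 270° by 90° clockwise gives 000° — the wind blows toward the north.

000°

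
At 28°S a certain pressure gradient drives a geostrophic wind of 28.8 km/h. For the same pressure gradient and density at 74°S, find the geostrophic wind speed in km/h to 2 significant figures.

14 km/h

With the same pressure gradient and density, V_g ∝ 1/f ∝ 1/sin φ.
V₂ = V₁ · sin φ₁ / sin φ₂ = 28.8 × sin 28° / sin 74°
V₂ = 28.8 × 0.4695/0.9613 = 14 km/h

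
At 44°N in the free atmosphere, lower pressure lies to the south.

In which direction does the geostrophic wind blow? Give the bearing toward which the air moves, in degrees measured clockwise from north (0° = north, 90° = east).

The pressure-gradient force points toward the south (bearing 180°).
Geostrophic balance: in the Northern Hemisphere the Coriolis force deflects motion to the right, so the geostrophic wind blows 90° to the right of the pressure-gradient force (low pressure on the left).
Rotating 180° by 90° clockwise gives 270° — the wind blows toward the west.

270°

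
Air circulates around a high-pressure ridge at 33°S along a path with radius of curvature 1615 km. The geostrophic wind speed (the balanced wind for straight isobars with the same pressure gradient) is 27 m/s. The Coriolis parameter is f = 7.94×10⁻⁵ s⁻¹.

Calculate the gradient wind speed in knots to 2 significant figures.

75 knots

Around a high, pressure-gradient force acts outward with centrifugal, so Coriolis balances both:
fV = (1/ρ)|∂P/∂n| + V²/R  →  V² − fR·V + fR·V_g = 0
With fR = 7.94×10⁻⁵ × 1615×10³ m = 128 m/s:
V = [fR − √((fR)² − 4 fR V_g)]/2 = [128 − √(128² − 4×128×27)]/2 = 38.6 m/s
Supergeostrophic (V > V_g = 27 m/s), as expected around a high.
Converting: 38.6 m/s × 1.944 = 75 knots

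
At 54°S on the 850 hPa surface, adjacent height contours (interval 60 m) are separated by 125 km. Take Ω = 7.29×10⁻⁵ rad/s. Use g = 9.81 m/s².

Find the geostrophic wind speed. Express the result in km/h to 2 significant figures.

Coriolis parameter at 54°S:
f = 2Ω sin φ = 2 × 7.29×10⁻⁵ × sin 54° = 1.18×10⁻⁴ s⁻¹
Height gradient: |∂Z/∂n| = 60 m / 125000 m = 4.80×10⁻⁴
On a pressure surface, geostrophic balance gives V_g = (g/f)|∂Z/∂n|:
V_g = 9.81 × 4.80×10⁻⁴ / 1.18×10⁻⁴ = 39.9 m/s
Converting: 39.9 m/s × 3.6 = 140 km/h

140 km/h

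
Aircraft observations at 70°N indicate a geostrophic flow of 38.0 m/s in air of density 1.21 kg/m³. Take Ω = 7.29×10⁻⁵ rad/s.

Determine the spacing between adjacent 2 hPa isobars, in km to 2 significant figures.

Coriolis parameter at 70°N:
f = 2Ω sin φ = 2 × 7.29×10⁻⁵ × sin 70° = 1.37×10⁻⁴ s⁻¹
Geostrophic balance rearranged: |∂P/∂n| = f ρ V_g
|∂P/∂n| = 1.37×10⁻⁴ × 1.21 × 38.0 = 6.30×10⁻³ Pa/m
Isobar spacing: Δn = ΔP/|∂P/∂n| = 200 Pa / 6.30×10⁻³ Pa/m = 31748 m ≈ 32 km

32 km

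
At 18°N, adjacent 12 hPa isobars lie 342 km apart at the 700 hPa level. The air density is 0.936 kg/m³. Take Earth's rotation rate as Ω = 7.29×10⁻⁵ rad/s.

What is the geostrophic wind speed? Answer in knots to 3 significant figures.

Coriolis parameter at 18°N:
f = 2Ω sin φ = 2 × 7.29×10⁻⁵ × sin 18° = 4.51×10⁻⁵ s⁻¹
Pressure gradient: |∂P/∂n| = 1200 Pa / 342000 m = 3.51×10⁻³ Pa/m
Geostrophic balance (pressure-gradient force = Coriolis force):
V_g = (1/(fρ)) |∂P/∂n| = 3.51×10⁻³ / (4.51×10⁻⁵ × 0.936) = 83.2 m/s
Converting: 83.2 m/s × 1.944 = 162 knots

162 knots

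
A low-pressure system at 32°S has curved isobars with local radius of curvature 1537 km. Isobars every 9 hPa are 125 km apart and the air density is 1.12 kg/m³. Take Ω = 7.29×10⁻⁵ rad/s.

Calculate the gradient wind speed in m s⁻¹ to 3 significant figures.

56.4 m s⁻¹

Coriolis parameter at 32°S:
f = 2Ω sin φ = 2 × 7.29×10⁻⁵ × sin 32° = 7.73×10⁻⁵ s⁻¹
Pressure gradient: |∂P/∂n| = 900 Pa / 125000 m = 7.20×10⁻³ Pa/m
Geostrophic speed: V_g = |∂P/∂n|/(fρ) = 7.20×10⁻³/(7.73×10⁻⁵ × 1.12) = 83.2 m/s
Around a low, centrifugal force acts outward with Coriolis, so pressure-gradient force balances both:
(1/ρ)|∂P/∂n| = fV + V²/R  →  V² + fR·V − fR·V_g = 0
With fR = 7.73×10⁻⁵ × 1537×10³ m = 119 m/s:
V = [−fR + √((fR)² + 4 fR V_g)]/2 = [−119 + √(119² + 4×119×83.2)]/2 = 56.4 m/s
Subgeostrophic (V < V_g = 83.2 m/s), as expected around a low.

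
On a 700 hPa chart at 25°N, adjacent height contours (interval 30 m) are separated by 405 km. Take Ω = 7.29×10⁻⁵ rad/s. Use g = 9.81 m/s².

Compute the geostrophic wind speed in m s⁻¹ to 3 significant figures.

Coriolis parameter at 25°N:
f = 2Ω sin φ = 2 × 7.29×10⁻⁵ × sin 25° = 6.16×10⁻⁵ s⁻¹
Height gradient: |∂Z/∂n| = 30 m / 405000 m = 7.41×10⁻⁵
On a pressure surface, geostrophic balance gives V_g = (g/f)|∂Z/∂n|:
V_g = 9.81 × 7.41×10⁻⁵ / 6.16×10⁻⁵ = 11.8 m/s

11.8 m s⁻¹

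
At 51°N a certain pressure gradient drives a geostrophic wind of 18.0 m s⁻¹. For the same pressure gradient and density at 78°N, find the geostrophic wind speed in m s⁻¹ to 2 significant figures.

With the same pressure gradient and density, V_g ∝ 1/f ∝ 1/sin φ.
V₂ = V₁ · sin φ₁ / sin φ₂ = 18.0 × sin 51° / sin 78°
V₂ = 18.0 × 0.7771/0.9781 = 14 m s⁻¹

14 m s⁻¹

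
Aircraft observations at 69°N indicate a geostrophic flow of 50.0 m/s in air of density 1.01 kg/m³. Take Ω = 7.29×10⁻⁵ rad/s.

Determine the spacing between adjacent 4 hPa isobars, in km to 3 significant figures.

Coriolis parameter at 69°N:
f = 2Ω sin φ = 2 × 7.29×10⁻⁵ × sin 69° = 1.36×10⁻⁴ s⁻¹
Geostrophic balance rearranged: |∂P/∂n| = f ρ V_g
|∂P/∂n| = 1.36×10⁻⁴ × 1.01 × 50.0 = 6.87×10⁻³ Pa/m
Isobar spacing: Δn = ΔP/|∂P/∂n| = 400 Pa / 6.87×10⁻³ Pa/m = 58191 m ≈ 58.2 km

58.2 km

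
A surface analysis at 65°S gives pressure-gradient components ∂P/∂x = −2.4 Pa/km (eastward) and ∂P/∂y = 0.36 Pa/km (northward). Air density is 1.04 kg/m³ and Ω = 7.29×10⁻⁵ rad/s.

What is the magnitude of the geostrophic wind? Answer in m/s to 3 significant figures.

Coriolis parameter at 65°S:
f = 2Ω sin φ = 2 × 7.29×10⁻⁵ × sin 65° = 1.32×10⁻⁴ s⁻¹
In the Southern Hemisphere f is negative: f = −1.32×10⁻⁴ s⁻¹.
Component geostrophic relations (x east, y north):
u_g = −(1/(fρ)) ∂P/∂y,  v_g = (1/(fρ)) ∂P/∂x
u_g = −(0.36×10⁻³)/(−1.32×10⁻⁴ × 1.04) = 2.62 m/s;  v_g = (−2.4×10⁻³)/(−1.32×10⁻⁴ × 1.04) = 17.5 m/s
|V_g| = √(u_g² + v_g²) = 17.7 m/s

17.7 m/s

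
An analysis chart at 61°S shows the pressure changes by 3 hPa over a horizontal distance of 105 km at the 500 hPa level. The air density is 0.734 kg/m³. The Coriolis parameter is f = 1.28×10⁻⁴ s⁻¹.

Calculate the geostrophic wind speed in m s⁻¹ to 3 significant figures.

30.4 m s⁻¹

Pressure gradient: |∂P/∂n| = 300 Pa / 105000 m = 2.86×10⁻³ Pa/m
Geostrophic balance (pressure-gradient force = Coriolis force):
V_g = (1/(fρ)) |∂P/∂n| = 2.86×10⁻³ / (1.28×10⁻⁴ × 0.734) = 30.4 m/s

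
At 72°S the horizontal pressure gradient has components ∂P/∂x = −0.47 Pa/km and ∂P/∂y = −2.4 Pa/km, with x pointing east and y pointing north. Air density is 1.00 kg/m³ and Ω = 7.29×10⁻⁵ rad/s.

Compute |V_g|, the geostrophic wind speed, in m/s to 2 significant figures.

18 m/s

Coriolis parameter at 72°S:
f = 2Ω sin φ = 2 × 7.29×10⁻⁵ × sin 72° = 1.39×10⁻⁴ s⁻¹
In the Southern Hemisphere f is negative: f = −1.39×10⁻⁴ s⁻¹.
Component geostrophic relations (x east, y north):
u_g = −(1/(fρ)) ∂P/∂y,  v_g = (1/(fρ)) ∂P/∂x
u_g = −(−2.4×10⁻³)/(−1.39×10⁻⁴ × 1.00) = −17.3 m/s;  v_g = (−0.47×10⁻³)/(−1.39×10⁻⁴ × 1.00) = 3.39 m/s
|V_g| = √(u_g² + v_g²) = 17.6 m/s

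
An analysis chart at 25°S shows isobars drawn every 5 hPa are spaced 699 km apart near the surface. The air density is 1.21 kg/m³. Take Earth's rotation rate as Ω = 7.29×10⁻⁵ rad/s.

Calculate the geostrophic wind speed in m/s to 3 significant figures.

Coriolis parameter at 25°S:
f = 2Ω sin φ = 2 × 7.29×10⁻⁵ × sin 25° = 6.16×10⁻⁵ s⁻¹
Pressure gradient: |∂P/∂n| = 500 Pa / 699000 m = 7.15×10⁻⁴ Pa/m
Geostrophic balance (pressure-gradient force = Coriolis force):
V_g = (1/(fρ)) |∂P/∂n| = 7.15×10⁻⁴ / (6.16×10⁻⁵ × 1.21) = 9.59 m/s

9.59 m/s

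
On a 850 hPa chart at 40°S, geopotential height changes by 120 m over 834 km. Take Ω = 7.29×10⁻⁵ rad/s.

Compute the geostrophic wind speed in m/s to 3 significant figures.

Coriolis parameter at 40°S:
f = 2Ω sin φ = 2 × 7.29×10⁻⁵ × sin 40° = 9.37×10⁻⁵ s⁻¹
Height gradient: |∂Z/∂n| = 120 m / 834000 m = 1.44×10⁻⁴
On a pressure surface, geostrophic balance gives V_g = (g/f)|∂Z/∂n|:
V_g = 9.81 × 1.44×10⁻⁴ / 9.37×10⁻⁵ = 15.1 m/s

15.1 m/s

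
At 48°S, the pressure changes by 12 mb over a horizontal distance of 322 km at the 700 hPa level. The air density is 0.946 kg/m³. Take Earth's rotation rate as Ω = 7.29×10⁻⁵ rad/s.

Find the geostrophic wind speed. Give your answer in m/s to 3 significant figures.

Coriolis parameter at 48°S:
f = 2Ω sin φ = 2 × 7.29×10⁻⁵ × sin 48° = 1.08×10⁻⁴ s⁻¹
Pressure gradient: |∂P/∂n| = 1200 Pa / 322000 m = 3.73×10⁻³ Pa/m
Geostrophic balance (pressure-gradient force = Coriolis force):
V_g = (1/(fρ)) |∂P/∂n| = 3.73×10⁻³ / (1.08×10⁻⁴ × 0.946) = 36.4 m/s

36.4 m/s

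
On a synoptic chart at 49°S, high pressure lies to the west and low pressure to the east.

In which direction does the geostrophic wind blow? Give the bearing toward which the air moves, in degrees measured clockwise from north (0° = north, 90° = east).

The pressure-gradient force points toward the east (bearing 090°).
Geostrophic balance: in the Southern Hemisphere the Coriolis force deflects motion to the left, so the geostrophic wind blows 90° to the left of the pressure-gradient force (low pressure on the right).
Rotating 090° by 90° counterclockwise gives 000° — the wind blows toward the north.

000°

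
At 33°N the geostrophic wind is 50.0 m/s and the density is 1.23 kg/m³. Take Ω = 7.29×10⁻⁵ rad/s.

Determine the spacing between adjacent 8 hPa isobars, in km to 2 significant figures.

160 km

Coriolis parameter at 33°N:
f = 2Ω sin φ = 2 × 7.29×10⁻⁵ × sin 33° = 7.94×10⁻⁵ s⁻¹
Geostrophic balance rearranged: |∂P/∂n| = f ρ V_g
|∂P/∂n| = 7.94×10⁻⁵ × 1.23 × 50.0 = 4.88×10⁻³ Pa/m
Isobar spacing: Δn = ΔP/|∂P/∂n| = 800 Pa / 4.88×10⁻³ Pa/m = 163813 m ≈ 160 km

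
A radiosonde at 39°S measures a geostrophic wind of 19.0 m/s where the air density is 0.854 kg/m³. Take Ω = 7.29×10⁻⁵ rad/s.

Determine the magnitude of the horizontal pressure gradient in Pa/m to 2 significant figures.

Coriolis parameter at 39°S:
f = 2Ω sin φ = 2 × 7.29×10⁻⁵ × sin 39° = 9.18×10⁻⁵ s⁻¹
Geostrophic balance rearranged: |∂P/∂n| = f ρ V_g
|∂P/∂n| = 9.18×10⁻⁵ × 0.854 × 19.0 = 1.49×10⁻³ Pa/m

1.5×10⁻³ Pa/m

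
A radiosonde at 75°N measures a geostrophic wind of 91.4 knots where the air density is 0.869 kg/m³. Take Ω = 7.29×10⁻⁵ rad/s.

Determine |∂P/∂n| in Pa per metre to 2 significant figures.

Coriolis parameter at 75°N:
f = 2Ω sin φ = 2 × 7.29×10⁻⁵ × sin 75° = 1.41×10⁻⁴ s⁻¹
Wind speed in SI: 91.4 knots = 47.0 m/s
Geostrophic balance rearranged: |∂P/∂n| = f ρ V_g
|∂P/∂n| = 1.41×10⁻⁴ × 0.869 × 47.0 = 5.75×10⁻³ Pa/m

5.8×10⁻³ Pa/m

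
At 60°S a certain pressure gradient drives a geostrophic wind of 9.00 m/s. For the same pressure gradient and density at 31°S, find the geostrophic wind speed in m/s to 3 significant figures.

15.1 m/s

With the same pressure gradient and density, V_g ∝ 1/f ∝ 1/sin φ.
V₂ = V₁ · sin φ₁ / sin φ₂ = 9.00 × sin 60° / sin 31°
V₂ = 9.00 × 0.8660/0.5150 = 15.1 m/s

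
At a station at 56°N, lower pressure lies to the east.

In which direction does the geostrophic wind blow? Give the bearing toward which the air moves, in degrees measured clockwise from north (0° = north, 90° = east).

180°

The pressure-gradient force points toward the east (bearing 090°).
Geostrophic balance: in the Northern Hemisphere the Coriolis force deflects motion to the right, so the geostrophic wind blows 90° to the right of the pressure-gradient force (low pressure on the left).
Rotating 090° by 90° clockwise gives 180° — the wind blows toward the south.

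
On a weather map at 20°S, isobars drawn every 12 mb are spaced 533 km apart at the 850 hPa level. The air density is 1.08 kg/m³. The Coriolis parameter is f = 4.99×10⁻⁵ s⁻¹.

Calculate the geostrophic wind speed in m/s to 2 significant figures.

Pressure gradient: |∂P/∂n| = 1200 Pa / 533000 m = 2.25×10⁻³ Pa/m
Geostrophic balance (pressure-gradient force = Coriolis force):
V_g = (1/(fρ)) |∂P/∂n| = 2.25×10⁻³ / (4.99×10⁻⁵ × 1.08) = 41.8 m/s

42 m/s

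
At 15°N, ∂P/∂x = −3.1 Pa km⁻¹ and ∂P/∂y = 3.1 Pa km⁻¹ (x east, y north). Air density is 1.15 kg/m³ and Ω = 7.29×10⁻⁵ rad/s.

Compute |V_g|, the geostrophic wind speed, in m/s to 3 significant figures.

Coriolis parameter at 15°N:
f = 2Ω sin φ = 2 × 7.29×10⁻⁵ × sin 15° = 3.77×10⁻⁵ s⁻¹
Component geostrophic relations (x east, y north):
u_g = −(1/(fρ)) ∂P/∂y,  v_g = (1/(fρ)) ∂P/∂x
u_g = −(3.1×10⁻³)/(3.77×10⁻⁵ × 1.15) = −71.4 m/s;  v_g = (−3.1×10⁻³)/(3.77×10⁻⁵ × 1.15) = −71.4 m/s
|V_g| = √(u_g² + v_g²) = 101 m/s

101 m/s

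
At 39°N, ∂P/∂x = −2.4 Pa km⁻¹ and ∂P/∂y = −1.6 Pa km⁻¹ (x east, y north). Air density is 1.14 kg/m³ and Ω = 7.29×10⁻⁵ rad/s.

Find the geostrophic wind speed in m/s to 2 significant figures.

Coriolis parameter at 39°N:
f = 2Ω sin φ = 2 × 7.29×10⁻⁵ × sin 39° = 9.18×10⁻⁵ s⁻¹
Component geostrophic relations (x east, y north):
u_g = −(1/(fρ)) ∂P/∂y,  v_g = (1/(fρ)) ∂P/∂x
u_g = −(−1.6×10⁻³)/(9.18×10⁻⁵ × 1.14) = 15.3 m/s;  v_g = (−2.4×10⁻³)/(9.18×10⁻⁵ × 1.14) = −22.9 m/s
|V_g| = √(u_g² + v_g²) = 27.6 m/s

28 m/s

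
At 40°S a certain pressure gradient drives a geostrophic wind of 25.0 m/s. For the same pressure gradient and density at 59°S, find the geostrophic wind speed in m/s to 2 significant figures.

19 m/s

With the same pressure gradient and density, V_g ∝ 1/f ∝ 1/sin φ.
V₂ = V₁ · sin φ₁ / sin φ₂ = 25.0 × sin 40° / sin 59°
V₂ = 25.0 × 0.6428/0.8572 = 19 m/s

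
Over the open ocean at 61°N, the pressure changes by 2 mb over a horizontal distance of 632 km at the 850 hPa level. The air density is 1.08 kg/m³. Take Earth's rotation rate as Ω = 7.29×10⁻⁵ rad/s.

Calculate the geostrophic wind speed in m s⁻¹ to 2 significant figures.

2.3 m s⁻¹

Coriolis parameter at 61°N:
f = 2Ω sin φ = 2 × 7.29×10⁻⁵ × sin 61° = 1.28×10⁻⁴ s⁻¹
Pressure gradient: |∂P/∂n| = 200 Pa / 632000 m = 3.16×10⁻⁴ Pa/m
Geostrophic balance (pressure-gradient force = Coriolis force):
V_g = (1/(fρ)) |∂P/∂n| = 3.16×10⁻⁴ / (1.28×10⁻⁴ × 1.08) = 2.30 m/s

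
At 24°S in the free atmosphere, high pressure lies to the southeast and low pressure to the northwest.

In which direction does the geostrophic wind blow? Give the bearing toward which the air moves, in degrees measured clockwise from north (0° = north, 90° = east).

The pressure-gradient force points toward the northwest (bearing 315°).
Geostrophic balance: in the Southern Hemisphere the Coriolis force deflects motion to the left, so the geostrophic wind blows 90° to the left of the pressure-gradient force (low pressure on the right).
Rotating 315° by 90° counterclockwise gives 225° — the wind blows toward the southwest.

225°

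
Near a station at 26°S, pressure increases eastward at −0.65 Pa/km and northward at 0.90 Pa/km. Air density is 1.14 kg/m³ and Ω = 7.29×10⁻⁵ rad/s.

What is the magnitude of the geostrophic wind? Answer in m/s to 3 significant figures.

Coriolis parameter at 26°S:
f = 2Ω sin φ = 2 × 7.29×10⁻⁵ × sin 26° = 6.39×10⁻⁵ s⁻¹
In the Southern Hemisphere f is negative: f = −6.39×10⁻⁵ s⁻¹.
Component geostrophic relations (x east, y north):
u_g = −(1/(fρ)) ∂P/∂y,  v_g = (1/(fρ)) ∂P/∂x
u_g = −(0.90×10⁻³)/(−6.39×10⁻⁵ × 1.14) = 12.4 m/s;  v_g = (−0.65×10⁻³)/(−6.39×10⁻⁵ × 1.14) = 8.92 m/s
|V_g| = √(u_g² + v_g²) = 15.2 m/s

15.2 m/s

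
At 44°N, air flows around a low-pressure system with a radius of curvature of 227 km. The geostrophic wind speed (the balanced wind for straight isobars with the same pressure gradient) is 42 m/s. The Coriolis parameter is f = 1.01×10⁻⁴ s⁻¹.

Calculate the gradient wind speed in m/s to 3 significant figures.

Around a low, centrifugal force acts outward with Coriolis, so pressure-gradient force balances both:
(1/ρ)|∂P/∂n| = fV + V²/R  →  V² + fR·V − fR·V_g = 0
With fR = 1.01×10⁻⁴ × 227×10³ m = 22.9 m/s:
V = [−fR + √((fR)² + 4 fR V_g)]/2 = [−22.9 + √(22.9² + 4×22.9×42)]/2 = 21.6 m/s
Subgeostrophic (V < V_g = 42 m/s), as expected around a low.

21.6 m/s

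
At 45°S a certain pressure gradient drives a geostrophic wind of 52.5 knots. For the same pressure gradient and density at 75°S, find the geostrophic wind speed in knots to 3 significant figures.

With the same pressure gradient and density, V_g ∝ 1/f ∝ 1/sin φ.
V₂ = V₁ · sin φ₁ / sin φ₂ = 52.5 × sin 45° / sin 75°
V₂ = 52.5 × 0.7071/0.9659 = 38.4 knots

38.4 knots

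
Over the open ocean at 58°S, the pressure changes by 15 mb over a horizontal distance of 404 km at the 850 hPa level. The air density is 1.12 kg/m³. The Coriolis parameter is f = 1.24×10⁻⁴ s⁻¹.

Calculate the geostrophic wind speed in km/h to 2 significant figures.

Pressure gradient: |∂P/∂n| = 1500 Pa / 404000 m = 3.71×10⁻³ Pa/m
Geostrophic balance (pressure-gradient force = Coriolis force):
V_g = (1/(fρ)) |∂P/∂n| = 3.71×10⁻³ / (1.24×10⁻⁴ × 1.12) = 26.7 m/s
Converting: 26.7 m/s × 3.6 = 96 km/h

96 km/h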